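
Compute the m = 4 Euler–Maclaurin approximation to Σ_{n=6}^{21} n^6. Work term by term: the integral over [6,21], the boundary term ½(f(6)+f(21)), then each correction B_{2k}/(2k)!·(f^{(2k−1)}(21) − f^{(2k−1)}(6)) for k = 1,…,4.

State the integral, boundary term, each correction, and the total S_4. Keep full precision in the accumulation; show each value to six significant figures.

S_4 ≈ 3.02201e+08

Integral: ∫_6^21 x^6 dx = 2.57258e+08.
½[f(6) + f(21)] = ½[46656.0 + 8.57661e+07] = 4.29064e+07.
Running total after boundary: 3.00165e+08.
Correction k=1: B_{2}/2! · (f^{(1)}(21) − f^{(1)}(6)) = 1/12 · (2.45046e+07 − 46656.0) = 2.03816e+06.
Running total after k=1: 3.02203e+08.
Correction k=2: B_{4}/4! · (f^{(3)}(21) − f^{(3)}(6)) = −1/720 · (1.11132e+06 − 25920.0) = -1507.50.
Running total after k=2: 3.02201e+08.
Correction k=3: B_{6}/6! · (f^{(5)}(21) − f^{(5)}(6)) = 1/30240 · (15120.0 − 4320.00) = 0.357143.
Running total after k=3: 3.02201e+08.
Correction k=4: B_{8}/8! · (f^{(7)}(21) − f^{(7)}(6)) = −1/1209600 · (0.00000 − 0.00000) = 0.00000.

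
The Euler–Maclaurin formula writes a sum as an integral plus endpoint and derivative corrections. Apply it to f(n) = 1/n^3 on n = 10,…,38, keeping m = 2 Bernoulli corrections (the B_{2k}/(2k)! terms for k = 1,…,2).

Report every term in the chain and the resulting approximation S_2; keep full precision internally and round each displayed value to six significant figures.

Integral: ∫_10^38 1/x^3 dx = 0.00465374.
Endpoint term: (f(10) + f(38))/2 = (0.00100000 + 1.82242e-05)/2 = 0.000509112.
Running total after boundary: 0.00516285.
k=1: B_{2}/(2)! × [f^{(1)}(38) − f^{(1)}(10)] = 1/12 × (-1.43876e-06 − (-0.000300000)) = 2.48801e-05.
Partial sum through k=1: 0.00518773.
k=2: B_{4}/(4)! × [f^{(3)}(38) − f^{(3)}(10)] = −1/720 × (-1.99274e-08 − (-6.00000e-05)) = -8.33057e-08.

S_2 ≈ 0.00518765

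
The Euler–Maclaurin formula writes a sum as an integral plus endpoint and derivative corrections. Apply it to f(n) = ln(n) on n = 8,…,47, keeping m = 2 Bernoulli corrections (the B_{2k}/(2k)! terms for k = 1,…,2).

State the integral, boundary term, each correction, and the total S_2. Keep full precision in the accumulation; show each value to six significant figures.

S_2 ≈ 128.278

The integral term ∫_8^47 ln(x) dx = 125.321.
Endpoint term: (f(8) + f(47))/2 = (2.07944 + 3.85015)/2 = 2.96479.
Running total after boundary: 128.286.
Correction k=1: B_{2}/2! · (f^{(1)}(47) − f^{(1)}(8)) = 1/12 · (0.0212766 − 0.125000) = -0.00864362.
After k=1: 128.278.
Correction k=2: B_{4}/4! · (f^{(3)}(47) − f^{(3)}(8)) = −1/720 · (1.92636e-05 − 0.00390625) = 5.39859e-06.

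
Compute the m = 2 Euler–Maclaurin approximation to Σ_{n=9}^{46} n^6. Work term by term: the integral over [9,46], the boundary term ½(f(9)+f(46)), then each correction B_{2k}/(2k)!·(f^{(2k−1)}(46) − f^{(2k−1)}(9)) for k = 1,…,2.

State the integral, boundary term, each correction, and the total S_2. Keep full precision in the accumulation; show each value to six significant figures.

S_2 ≈ 6.70993e+10

∫_9^46 x^6 dx evaluates to 6.22590e+10.
Boundary: ½(f(9) + f(46)) = ½(531441 + 9.47430e+09) = 4.73741e+09.
Integral + boundary = 6.69964e+10.
k=1: B_{2}/(2)! × [f^{(1)}(46) − f^{(1)}(9)] = 1/12 × (1.23578e+09 − 354294) = 1.02952e+08.
After k=1: 6.70993e+10.
k=2: B_{4}/(4)! × [f^{(3)}(46) − f^{(3)}(9)] = −1/720 × (1.16803e+07 − 87480.0) = -16101.2.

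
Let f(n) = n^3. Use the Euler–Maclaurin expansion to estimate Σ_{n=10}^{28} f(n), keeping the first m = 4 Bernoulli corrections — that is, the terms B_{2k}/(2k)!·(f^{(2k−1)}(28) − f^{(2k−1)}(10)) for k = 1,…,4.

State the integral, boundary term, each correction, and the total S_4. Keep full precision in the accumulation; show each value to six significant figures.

The integral term ∫_10^28 x^3 dx = 151164.
½[f(10) + f(28)] = ½[1000.00 + 21952.0] = 11476.0.
Running total after boundary: 162640.
k=1: B_{2}/(2)! × [f^{(1)}(28) − f^{(1)}(10)] = 1/12 × (2352.00 − 300.000) = 171.000.
Running total after k=1: 162811.
k=2: B_{4}/(4)! × [f^{(3)}(28) − f^{(3)}(10)] = −1/720 × (6.00000 − 6.00000) = 0.00000.
Running total after k=2: 162811.
k=3: B_{6}/(6)! × [f^{(5)}(28) − f^{(5)}(10)] = 1/30240 × (0.00000 − 0.00000) = 0.00000.
Running total after k=3: 162811.
k=4: B_{8}/(8)! × [f^{(7)}(28) − f^{(7)}(10)] = −1/1209600 × (0.00000 − 0.00000) = 0.00000.

S_4 ≈ 162811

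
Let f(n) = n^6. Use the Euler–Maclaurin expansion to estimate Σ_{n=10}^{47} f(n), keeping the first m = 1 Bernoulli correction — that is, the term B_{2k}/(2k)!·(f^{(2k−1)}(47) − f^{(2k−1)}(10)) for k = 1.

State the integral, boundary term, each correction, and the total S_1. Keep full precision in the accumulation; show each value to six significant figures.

S_1 ≈ 7.78780e+10

∫_10^47 x^6 dx evaluates to 7.23733e+10.
Boundary: ½(f(10) + f(47)) = ½(1.00000e+06 + 1.07792e+10) = 5.39011e+09.
Running total after boundary: 7.77634e+10.
Order-1 term: 1/12 · (1.37607e+09 − 600000) = 1.14623e+08.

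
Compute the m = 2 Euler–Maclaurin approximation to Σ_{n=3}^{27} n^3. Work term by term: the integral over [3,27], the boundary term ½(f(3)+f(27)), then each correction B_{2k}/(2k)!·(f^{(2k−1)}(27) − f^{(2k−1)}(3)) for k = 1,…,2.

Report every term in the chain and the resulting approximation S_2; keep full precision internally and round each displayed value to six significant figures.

∫_3^27 x^3 dx evaluates to 132840.
½[f(3) + f(27)] = ½[27.0000 + 19683.0] = 9855.00.
Running total after boundary: 142695.
k=1: B_{2}/(2)! × [f^{(1)}(27) − f^{(1)}(3)] = 1/12 × (2187.00 − 27.0000) = 180.000.
After k=1: 142875.
k=2: B_{4}/(4)! × [f^{(3)}(27) − f^{(3)}(3)] = −1/720 × (6.00000 − 6.00000) = 0.00000.

S_2 ≈ 142875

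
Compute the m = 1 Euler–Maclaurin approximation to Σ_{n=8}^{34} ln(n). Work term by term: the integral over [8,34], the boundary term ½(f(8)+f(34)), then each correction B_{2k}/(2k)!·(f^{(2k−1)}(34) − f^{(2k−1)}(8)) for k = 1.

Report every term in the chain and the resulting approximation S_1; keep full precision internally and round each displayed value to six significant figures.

∫_8^34 ln(x) dx evaluates to 77.2607.
½[f(8) + f(34)] = ½[2.07944 + 3.52636] = 2.80290.
Integral + boundary = 80.0636.
Correction k=1: B_{2}/2! · (f^{(1)}(34) − f^{(1)}(8)) = 1/12 · (0.0294118 − 0.125000) = -0.00796569.

S_1 ≈ 80.0557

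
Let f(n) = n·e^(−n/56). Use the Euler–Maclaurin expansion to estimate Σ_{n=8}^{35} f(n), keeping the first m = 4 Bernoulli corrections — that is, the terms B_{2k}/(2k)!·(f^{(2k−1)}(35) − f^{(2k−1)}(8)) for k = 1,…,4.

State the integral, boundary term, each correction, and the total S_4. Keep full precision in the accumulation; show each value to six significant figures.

∫_8^35 x·e^(−x/56) dx evaluates to 379.198.
Boundary: ½(f(8) + f(35)) = ½(6.93502 + 18.7341) = 12.8346.
Integral + boundary = 392.033.
k=1: B_{2}/(2)! × [f^{(1)}(35) − f^{(1)}(8)] = 1/12 × (0.200723 − 0.743038) = -0.0451929.
After k=1: 391.988.
k=2: B_{4}/(4)! × [f^{(3)}(35) − f^{(3)}(8)] = −1/720 × (0.000405372 − 0.000789794) = 5.33920e-07.
After k=2: 391.988.
k=3: B_{6}/(6)! × [f^{(5)}(35) − f^{(5)}(8)] = 1/30240 × (2.38118e-07 − 4.28141e-07) = -6.28383e-12.
After k=3: 391.988.
k=4: B_{8}/(8)! × [f^{(7)}(35) − f^{(7)}(8)] = −1/1209600 × (1.10641e-10 − 1.92740e-10) = 6.78729e-17.

S_4 ≈ 391.988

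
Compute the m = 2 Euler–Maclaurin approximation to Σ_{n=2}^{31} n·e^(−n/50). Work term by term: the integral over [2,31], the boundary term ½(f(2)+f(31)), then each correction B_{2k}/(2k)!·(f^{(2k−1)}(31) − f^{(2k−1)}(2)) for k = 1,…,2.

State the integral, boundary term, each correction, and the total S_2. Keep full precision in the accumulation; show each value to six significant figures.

The integral term ∫_2^31 x·e^(−x/50) dx = 319.378.
Boundary: ½(f(2) + f(31)) = ½(1.92158 + 16.6763) = 9.29893.
Running total after boundary: 328.676.
Correction k=1: B_{2}/2! · (f^{(1)}(31) − f^{(1)}(2)) = 1/12 · (0.204419 − 0.922358) = -0.0598282.
Running total after k=1: 328.617.
Correction k=2: B_{4}/4! · (f^{(3)}(31) − f^{(3)}(2)) = −1/720 · (0.000512123 − 0.00113757) = 8.68683e-07.

S_2 ≈ 328.617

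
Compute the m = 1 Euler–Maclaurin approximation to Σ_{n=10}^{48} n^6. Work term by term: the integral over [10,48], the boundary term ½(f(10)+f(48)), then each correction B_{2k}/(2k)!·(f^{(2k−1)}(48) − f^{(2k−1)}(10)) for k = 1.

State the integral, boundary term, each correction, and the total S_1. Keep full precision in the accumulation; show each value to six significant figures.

∫_10^48 x^6 dx evaluates to 8.38655e+10.
½[f(10) + f(48)] = ½[1.00000e+06 + 1.22306e+10] = 6.11580e+09.
Integral + boundary = 8.99813e+10.
Order-1 term: 1/12 · (1.52882e+09 − 600000) = 1.27352e+08.

S_1 ≈ 9.01086e+10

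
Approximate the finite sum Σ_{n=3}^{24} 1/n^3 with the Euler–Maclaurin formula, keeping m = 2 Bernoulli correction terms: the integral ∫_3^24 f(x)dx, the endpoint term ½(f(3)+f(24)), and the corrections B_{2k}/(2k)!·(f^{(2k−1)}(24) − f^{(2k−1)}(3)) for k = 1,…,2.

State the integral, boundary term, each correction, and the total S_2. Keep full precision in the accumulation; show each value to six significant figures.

S_2 ≈ 0.0762135

∫_3^24 1/x^3 dx evaluates to 0.0546875.
Endpoint term: (f(3) + f(24))/2 = (0.0370370 + 7.23380e-05)/2 = 0.0185547.
So far: 0.0732422.
Order-1 term: 1/12 · (-9.04225e-06 − (-0.0370370)) = 0.00308567.
Partial sum through k=1: 0.0763279.
Order-2 term: −1/720 · (-3.13967e-07 − (-0.0823045)) = -0.000114311.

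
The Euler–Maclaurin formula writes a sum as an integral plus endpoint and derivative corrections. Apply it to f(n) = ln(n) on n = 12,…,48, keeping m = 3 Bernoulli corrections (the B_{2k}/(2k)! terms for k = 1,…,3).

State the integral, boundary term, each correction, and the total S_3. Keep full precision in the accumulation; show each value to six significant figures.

S_3 ≈ 123.172

The integral term ∫_12^48 ln(x) dx = 119.999.
½[f(12) + f(48)] = ½[2.48491 + 3.87120] = 3.17805.
So far: 123.177.
k=1: B_{2}/(2)! × [f^{(1)}(48) − f^{(1)}(12)] = 1/12 × (0.0208333 − 0.0833333) = -0.00520833.
Running total after k=1: 123.172.
k=2: B_{4}/(4)! × [f^{(3)}(48) − f^{(3)}(12)] = −1/720 × (1.80845e-05 − 0.00115741) = 1.58239e-06.
Running total after k=2: 123.172.
k=3: B_{6}/(6)! × [f^{(5)}(48) − f^{(5)}(12)] = 1/30240 × (9.41901e-08 − 9.64506e-05) = -3.18639e-09.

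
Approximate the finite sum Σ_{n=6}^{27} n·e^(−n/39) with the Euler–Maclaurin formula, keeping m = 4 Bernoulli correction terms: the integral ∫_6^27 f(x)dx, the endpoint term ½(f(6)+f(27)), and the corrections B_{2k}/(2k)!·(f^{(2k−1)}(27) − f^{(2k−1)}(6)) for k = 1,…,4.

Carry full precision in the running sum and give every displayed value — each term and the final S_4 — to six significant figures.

Integral: ∫_6^27 x·e^(−x/39) dx = 216.663.
½[f(6) + f(27)] = ½[5.14442 + 13.5113] = 9.32788.
So far: 225.991.
k=1: B_{2}/(2)! × [f^{(1)}(27) − f^{(1)}(6)] = 1/12 × (0.153975 − 0.725496) = -0.0476267.
After k=1: 225.943.
k=2: B_{4}/(4)! × [f^{(3)}(27) − f^{(3)}(6)] = −1/720 × (0.000759247 − 0.00160441) = 1.17383e-06.
After k=2: 225.943.
k=3: B_{6}/(6)! × [f^{(5)}(27) − f^{(5)}(6)] = 1/30240 × (9.31796e-07 − 1.79607e-06) = -2.85806e-11.
After k=3: 225.943.
k=4: B_{8}/(8)! × [f^{(7)}(27) − f^{(7)}(6)] = −1/1209600 × (8.97052e-10 − 1.66819e-09) = 6.37512e-16.

S_4 ≈ 225.943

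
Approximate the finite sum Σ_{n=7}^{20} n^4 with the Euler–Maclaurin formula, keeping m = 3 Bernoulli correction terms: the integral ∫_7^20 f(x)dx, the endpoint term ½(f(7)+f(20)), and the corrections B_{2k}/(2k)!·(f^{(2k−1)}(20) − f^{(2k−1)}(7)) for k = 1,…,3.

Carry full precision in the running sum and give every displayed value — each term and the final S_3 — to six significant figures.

∫_7^20 x^4 dx evaluates to 636639.
Endpoint term: (f(7) + f(20))/2 = (2401.00 + 160000)/2 = 81200.5.
Running total after boundary: 717839.
k=1: B_{2}/(2)! × [f^{(1)}(20) − f^{(1)}(7)] = 1/12 × (32000.0 − 1372.00) = 2552.33.
After k=1: 720391.
k=2: B_{4}/(4)! × [f^{(3)}(20) − f^{(3)}(7)] = −1/720 × (480.000 − 168.000) = -0.433333.
After k=2: 720391.
k=3: B_{6}/(6)! × [f^{(5)}(20) − f^{(5)}(7)] = 1/30240 × (0.00000 − 0.00000) = 0.00000.

S_3 ≈ 720391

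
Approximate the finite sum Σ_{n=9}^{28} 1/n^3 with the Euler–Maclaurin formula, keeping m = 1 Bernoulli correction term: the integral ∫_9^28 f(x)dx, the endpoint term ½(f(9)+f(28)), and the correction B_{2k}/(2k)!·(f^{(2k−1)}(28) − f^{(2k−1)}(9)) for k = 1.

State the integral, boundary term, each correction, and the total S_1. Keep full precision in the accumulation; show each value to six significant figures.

S_1 ≈ 0.00628143

∫_9^28 1/x^3 dx evaluates to 0.00553508.
Boundary: ½(f(9) + f(28)) = ½(0.00137174 + 4.55539e-05) = 0.000708648.
Running total after boundary: 0.00624373.
Correction k=1: B_{2}/2! · (f^{(1)}(28) − f^{(1)}(9)) = 1/12 · (-4.88078e-06 − (-0.000457247)) = 3.76972e-05.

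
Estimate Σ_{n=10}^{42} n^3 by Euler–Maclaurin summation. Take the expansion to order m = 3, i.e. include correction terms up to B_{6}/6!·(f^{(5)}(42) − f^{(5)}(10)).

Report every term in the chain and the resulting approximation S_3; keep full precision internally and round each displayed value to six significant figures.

S_3 ≈ 813384

The integral term ∫_10^42 x^3 dx = 775424.
½[f(10) + f(42)] = ½[1000.00 + 74088.0] = 37544.0.
Integral + boundary = 812968.
Order-1 term: 1/12 · (5292.00 − 300.000) = 416.000.
After k=1: 813384.
Order-2 term: −1/720 · (6.00000 − 6.00000) = 0.00000.
After k=2: 813384.
Order-3 term: 1/30240 · (0.00000 − 0.00000) = 0.00000.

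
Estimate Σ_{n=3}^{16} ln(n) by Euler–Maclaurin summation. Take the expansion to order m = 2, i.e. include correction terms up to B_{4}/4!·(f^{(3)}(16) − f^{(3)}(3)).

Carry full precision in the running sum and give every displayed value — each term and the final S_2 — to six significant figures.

S_2 ≈ 29.9787

The integral term ∫_3^16 ln(x) dx = 28.0656.
½[f(3) + f(16)] = ½[1.09861 + 2.77259] = 1.93560.
So far: 30.0012.
Order-1 term: 1/12 · (0.0625000 − 0.333333) = -0.0225694.
Running total after k=1: 29.9786.
Order-2 term: −1/720 · (0.000488281 − 0.0740741) = 0.000102202.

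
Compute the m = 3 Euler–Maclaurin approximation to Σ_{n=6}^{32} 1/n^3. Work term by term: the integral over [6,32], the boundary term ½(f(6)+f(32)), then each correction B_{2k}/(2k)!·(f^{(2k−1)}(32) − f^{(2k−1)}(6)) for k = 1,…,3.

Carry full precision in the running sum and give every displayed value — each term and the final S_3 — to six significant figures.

S_3 ≈ 0.0159216

The integral term ∫_6^32 1/x^3 dx = 0.0134006.
Boundary: ½(f(6) + f(32)) = ½(0.00462963 + 3.05176e-05) = 0.00233007.
Integral + boundary = 0.0157307.
k=1: B_{2}/(2)! × [f^{(1)}(32) − f^{(1)}(6)] = 1/12 × (-2.86102e-06 − (-0.00231481)) = 0.000192663.
After k=1: 0.0159233.
k=2: B_{4}/(4)! × [f^{(3)}(32) − f^{(3)}(6)] = −1/720 × (-5.58794e-08 − (-0.00128601)) = -1.78604e-06.
After k=2: 0.0159216.
k=3: B_{6}/(6)! × [f^{(5)}(32) − f^{(5)}(6)] = 1/30240 × (-2.29193e-09 − (-0.00150034)) = 4.96144e-08.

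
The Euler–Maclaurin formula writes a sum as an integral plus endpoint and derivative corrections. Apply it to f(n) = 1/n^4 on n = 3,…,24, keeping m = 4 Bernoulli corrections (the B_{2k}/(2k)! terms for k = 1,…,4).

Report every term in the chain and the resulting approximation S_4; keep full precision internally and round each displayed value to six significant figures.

S_4 ≈ 0.0197999

The integral term ∫_3^24 1/x^4 dx = 0.0123216.
Endpoint term: (f(3) + f(24))/2 = (0.0123457 + 3.01408e-06)/2 = 0.00617435.
Integral + boundary = 0.0184959.
k=1: B_{2}/(2)! × [f^{(1)}(24) − f^{(1)}(3)] = 1/12 × (-5.02347e-07 − (-0.0164609)) = 0.00137170.
After k=1: 0.0198676.
k=2: B_{4}/(4)! × [f^{(3)}(24) − f^{(3)}(3)] = −1/720 × (-2.61639e-08 − (-0.0548697)) = -7.62079e-05.
After k=2: 0.0197914.
k=3: B_{6}/(6)! × [f^{(5)}(24) − f^{(5)}(3)] = 1/30240 × (-2.54371e-09 − (-0.341411)) = 1.12901e-05.
After k=3: 0.0198027.
k=4: B_{8}/(8)! × [f^{(7)}(24) − f^{(7)}(3)] = −1/1209600 × (-3.97455e-10 − (-3.41411)) = -2.82251e-06.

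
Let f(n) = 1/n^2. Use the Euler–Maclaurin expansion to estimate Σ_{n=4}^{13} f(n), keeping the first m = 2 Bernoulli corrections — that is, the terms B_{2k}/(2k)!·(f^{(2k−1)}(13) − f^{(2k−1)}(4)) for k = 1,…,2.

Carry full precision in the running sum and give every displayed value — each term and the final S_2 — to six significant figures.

S_2 ≈ 0.209781

∫_4^13 1/x^2 dx evaluates to 0.173077.
½[f(4) + f(13)] = ½[0.0625000 + 0.00591716] = 0.0342086.
Integral + boundary = 0.207286.
Order-1 term: 1/12 · (-0.000910332 − (-0.0312500)) = 0.00252831.
Running total after k=1: 0.209814.
Order-2 term: −1/720 · (-6.46390e-05 − (-0.0234375)) = -3.24623e-05.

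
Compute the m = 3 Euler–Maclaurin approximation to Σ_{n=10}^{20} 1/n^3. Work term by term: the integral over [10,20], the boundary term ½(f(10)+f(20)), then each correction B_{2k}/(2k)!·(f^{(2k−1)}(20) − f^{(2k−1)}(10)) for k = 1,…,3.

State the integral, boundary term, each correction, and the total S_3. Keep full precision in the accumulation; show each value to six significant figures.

S_3 ≈ 0.00433586

∫_10^20 1/x^3 dx evaluates to 0.00375000.
Endpoint term: (f(10) + f(20))/2 = (0.00100000 + 0.000125000)/2 = 0.000562500.
Running total after boundary: 0.00431250.
Order-1 term: 1/12 · (-1.87500e-05 − (-0.000300000)) = 2.34375e-05.
Running total after k=1: 0.00433594.
Order-2 term: −1/720 · (-9.37500e-07 − (-6.00000e-05)) = -8.20312e-08.
Running total after k=2: 0.00433586.
Order-3 term: 1/30240 · (-9.84375e-08 − (-2.52000e-05)) = 8.30078e-10.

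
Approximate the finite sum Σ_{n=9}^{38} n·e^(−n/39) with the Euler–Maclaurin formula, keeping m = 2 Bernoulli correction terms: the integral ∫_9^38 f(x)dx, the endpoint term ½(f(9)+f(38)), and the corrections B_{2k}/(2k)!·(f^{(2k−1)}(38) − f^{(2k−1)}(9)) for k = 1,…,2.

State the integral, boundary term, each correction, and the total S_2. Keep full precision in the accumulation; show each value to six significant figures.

The integral term ∫_9^38 x·e^(−x/39) dx = 352.788.
Boundary: ½(f(9) + f(38)) = ½(7.14530 + 14.3425) = 10.7439.
Integral + boundary = 363.532.
Order-1 term: 1/12 · (0.00967780 − 0.610710) = -0.0500860.
Partial sum through k=1: 363.482.
Order-2 term: −1/720 · (0.000502660 − 0.00144547) = 1.30945e-06.

S_2 ≈ 363.482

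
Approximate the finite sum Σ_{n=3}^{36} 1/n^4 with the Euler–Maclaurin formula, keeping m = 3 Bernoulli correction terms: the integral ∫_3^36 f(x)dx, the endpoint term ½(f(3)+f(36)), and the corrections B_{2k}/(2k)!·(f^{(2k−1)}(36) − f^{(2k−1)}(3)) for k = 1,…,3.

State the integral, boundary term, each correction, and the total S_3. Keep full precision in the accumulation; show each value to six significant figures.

S_3 ≈ 0.0198185

∫_3^36 1/x^4 dx evaluates to 0.0123385.
½[f(3) + f(36)] = ½[0.0123457 + 5.95374e-07] = 0.00617314.
Integral + boundary = 0.0185117.
Order-1 term: 1/12 · (-6.61527e-08 − (-0.0164609)) = 0.00137174.
Running total after k=1: 0.0198834.
Order-2 term: −1/720 · (-1.53131e-09 − (-0.0548697)) = -7.62079e-05.
Running total after k=2: 0.0198072.
Order-3 term: 1/30240 · (-6.61678e-11 − (-0.341411)) = 1.12901e-05.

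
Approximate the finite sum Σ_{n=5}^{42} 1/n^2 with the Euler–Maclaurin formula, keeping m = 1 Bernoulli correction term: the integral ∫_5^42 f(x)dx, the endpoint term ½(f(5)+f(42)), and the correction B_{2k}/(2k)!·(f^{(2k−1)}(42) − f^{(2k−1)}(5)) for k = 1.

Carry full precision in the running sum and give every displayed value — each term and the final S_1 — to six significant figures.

Integral: ∫_5^42 1/x^2 dx = 0.176190.
½[f(5) + f(42)] = ½[0.0400000 + 0.000566893] = 0.0202834.
Running total after boundary: 0.196474.
k=1: B_{2}/(2)! × [f^{(1)}(42) − f^{(1)}(5)] = 1/12 × (-2.69949e-05 − (-0.0160000)) = 0.00133108.

S_1 ≈ 0.197805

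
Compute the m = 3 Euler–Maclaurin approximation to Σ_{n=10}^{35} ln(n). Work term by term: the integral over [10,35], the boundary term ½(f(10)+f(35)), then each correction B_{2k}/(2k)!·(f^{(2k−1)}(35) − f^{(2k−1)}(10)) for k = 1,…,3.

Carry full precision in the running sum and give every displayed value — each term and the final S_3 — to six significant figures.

S_3 ≈ 79.3343

Integral: ∫_10^35 ln(x) dx = 76.4113.
Boundary: ½(f(10) + f(35)) = ½(2.30259 + 3.55535) = 2.92897.
Running total after boundary: 79.3403.
Order-1 term: 1/12 · (0.0285714 − 0.100000) = -0.00595238.
Running total after k=1: 79.3343.
Order-2 term: −1/720 · (4.66472e-05 − 0.00200000) = 2.71299e-06.
Running total after k=2: 79.3343.
Order-3 term: 1/30240 · (4.56952e-07 − 0.000240000) = -7.92140e-09.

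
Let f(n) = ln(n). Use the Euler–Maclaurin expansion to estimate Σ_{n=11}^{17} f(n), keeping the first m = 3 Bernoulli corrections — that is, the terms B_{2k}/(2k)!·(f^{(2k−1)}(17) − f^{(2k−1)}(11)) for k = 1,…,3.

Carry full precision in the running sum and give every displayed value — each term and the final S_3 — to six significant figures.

∫_11^17 ln(x) dx evaluates to 15.7878.
Boundary: ½(f(11) + f(17)) = ½(2.39790 + 2.83321) = 2.61555.
Running total after boundary: 18.4033.
Correction k=1: B_{2}/2! · (f^{(1)}(17) − f^{(1)}(11)) = 1/12 · (0.0588235 − 0.0909091) = -0.00267380.
After k=1: 18.4007.
Correction k=2: B_{4}/4! · (f^{(3)}(17) − f^{(3)}(11)) = −1/720 · (0.000407083 − 0.00150263) = 1.52159e-06.
After k=2: 18.4007.
Correction k=3: B_{6}/6! · (f^{(5)}(17) − f^{(5)}(11)) = 1/30240 · (1.69031e-05 − 0.000149021) = -4.36898e-09.

S_3 ≈ 18.4007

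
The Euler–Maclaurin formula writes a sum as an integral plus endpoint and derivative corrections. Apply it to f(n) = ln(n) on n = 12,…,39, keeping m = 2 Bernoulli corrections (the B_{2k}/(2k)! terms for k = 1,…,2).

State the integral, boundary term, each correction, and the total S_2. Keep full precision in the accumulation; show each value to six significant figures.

The integral term ∫_12^39 ln(x) dx = 86.0600.
½[f(12) + f(39)] = ½[2.48491 + 3.66356] = 3.07423.
Running total after boundary: 89.1343.
k=1: B_{2}/(2)! × [f^{(1)}(39) − f^{(1)}(12)] = 1/12 × (0.0256410 − 0.0833333) = -0.00480769.
Running total after k=1: 89.1295.
k=2: B_{4}/(4)! × [f^{(3)}(39) − f^{(3)}(12)] = −1/720 × (3.37160e-05 − 0.00115741) = 1.56068e-06.

S_2 ≈ 89.1295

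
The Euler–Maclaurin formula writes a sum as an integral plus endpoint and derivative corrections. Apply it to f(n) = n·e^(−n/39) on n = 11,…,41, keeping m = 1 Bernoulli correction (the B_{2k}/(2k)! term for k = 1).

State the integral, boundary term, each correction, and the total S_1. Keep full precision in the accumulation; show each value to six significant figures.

The integral term ∫_11^41 x·e^(−x/39) dx = 380.351.
½[f(11) + f(41)] = ½[8.29659 + 14.3291] = 11.3128.
Integral + boundary = 391.664.
Correction k=1: B_{2}/2! · (f^{(1)}(41) − f^{(1)}(11)) = 1/12 · (-0.0179225 − 0.541502) = -0.0466187.

S_1 ≈ 391.618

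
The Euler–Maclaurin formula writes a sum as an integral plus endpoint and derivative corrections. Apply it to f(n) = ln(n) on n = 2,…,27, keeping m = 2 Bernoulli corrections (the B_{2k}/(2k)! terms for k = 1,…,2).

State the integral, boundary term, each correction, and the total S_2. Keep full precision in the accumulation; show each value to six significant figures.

∫_2^27 ln(x) dx evaluates to 62.6013.
Boundary: ½(f(2) + f(27)) = ½(0.693147 + 3.29584) = 1.99449.
So far: 64.5958.
Order-1 term: 1/12 · (0.0370370 − 0.500000) = -0.0385802.
After k=1: 64.5572.
Order-2 term: −1/720 · (0.000101611 − 0.250000) = 0.000347081.

S_2 ≈ 64.5576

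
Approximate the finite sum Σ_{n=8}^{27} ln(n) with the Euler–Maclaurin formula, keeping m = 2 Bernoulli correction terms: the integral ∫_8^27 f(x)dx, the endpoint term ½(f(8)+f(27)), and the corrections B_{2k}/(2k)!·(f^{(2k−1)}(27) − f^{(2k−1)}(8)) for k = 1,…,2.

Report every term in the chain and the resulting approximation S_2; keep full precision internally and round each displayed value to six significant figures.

The integral term ∫_8^27 ln(x) dx = 53.3521.
Boundary: ½(f(8) + f(27)) = ½(2.07944 + 3.29584) = 2.68764.
So far: 56.0397.
k=1: B_{2}/(2)! × [f^{(1)}(27) − f^{(1)}(8)] = 1/12 × (0.0370370 − 0.125000) = -0.00733025.
After k=1: 56.0324.
k=2: B_{4}/(4)! × [f^{(3)}(27) − f^{(3)}(8)] = −1/720 × (0.000101611 − 0.00390625) = 5.28422e-06.

S_2 ≈ 56.0324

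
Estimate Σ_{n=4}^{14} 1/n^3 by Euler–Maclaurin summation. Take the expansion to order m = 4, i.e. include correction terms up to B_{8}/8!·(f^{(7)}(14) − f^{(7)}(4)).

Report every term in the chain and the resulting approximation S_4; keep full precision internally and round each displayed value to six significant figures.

∫_4^14 1/x^3 dx evaluates to 0.0286990.
Endpoint term: (f(4) + f(14))/2 = (0.0156250 + 0.000364431)/2 = 0.00799472.
Integral + boundary = 0.0366937.
Correction k=1: B_{2}/2! · (f^{(1)}(14) − f^{(1)}(4)) = 1/12 · (-7.80925e-05 − (-0.0117188)) = 0.000970055.
Running total after k=1: 0.0376638.
Correction k=2: B_{4}/4! · (f^{(3)}(14) − f^{(3)}(4)) = −1/720 · (-7.96862e-06 − (-0.0146484)) = -2.03340e-05.
Running total after k=2: 0.0376434.
Correction k=3: B_{6}/6! · (f^{(5)}(14) − f^{(5)}(4)) = 1/30240 · (-1.70756e-06 − (-0.0384521)) = 1.27151e-06.
Running total after k=3: 0.0376447.
Correction k=4: B_{8}/8! · (f^{(7)}(14) − f^{(7)}(4)) = −1/1209600 · (-6.27267e-07 − (-0.173035)) = -1.43051e-07.

S_4 ≈ 0.0376445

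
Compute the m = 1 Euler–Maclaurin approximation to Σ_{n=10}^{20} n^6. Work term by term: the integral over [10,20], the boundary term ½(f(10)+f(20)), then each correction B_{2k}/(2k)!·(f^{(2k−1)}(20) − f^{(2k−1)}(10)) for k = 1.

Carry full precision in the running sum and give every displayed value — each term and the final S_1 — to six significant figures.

∫_10^20 x^6 dx evaluates to 1.81429e+08.
Endpoint term: (f(10) + f(20))/2 = (1.00000e+06 + 6.40000e+07)/2 = 3.25000e+07.
Running total after boundary: 2.13929e+08.
k=1: B_{2}/(2)! × [f^{(1)}(20) − f^{(1)}(10)] = 1/12 × (1.92000e+07 − 600000) = 1.55000e+06.

S_1 ≈ 2.15479e+08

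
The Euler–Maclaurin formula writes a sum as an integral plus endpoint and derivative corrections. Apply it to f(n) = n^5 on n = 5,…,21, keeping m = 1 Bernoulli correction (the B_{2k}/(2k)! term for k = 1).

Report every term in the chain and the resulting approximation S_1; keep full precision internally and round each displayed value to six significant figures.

S_1 ≈ 1.64161e+07

Integral: ∫_5^21 x^5 dx = 1.42917e+07.
½[f(5) + f(21)] = ½[3125.00 + 4.08410e+06] = 2.04361e+06.
Integral + boundary = 1.63354e+07.
Order-1 term: 1/12 · (972405 − 3125.00) = 80773.3.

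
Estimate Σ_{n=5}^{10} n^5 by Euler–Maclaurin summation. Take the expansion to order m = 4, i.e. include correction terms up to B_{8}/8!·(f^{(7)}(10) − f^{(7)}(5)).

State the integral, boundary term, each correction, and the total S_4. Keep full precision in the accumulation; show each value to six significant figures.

∫_5^10 x^5 dx evaluates to 164062.
Boundary: ½(f(5) + f(10)) = ½(3125.00 + 100000) = 51562.5.
So far: 215625.
Order-1 term: 1/12 · (50000.0 − 3125.00) = 3906.25.
After k=1: 219531.
Order-2 term: −1/720 · (6000.00 − 1500.00) = -6.25000.
After k=2: 219525.
Order-3 term: 1/30240 · (120.000 − 120.000) = 0.00000.
After k=3: 219525.
Order-4 term: −1/1209600 · (0.00000 − 0.00000) = 0.00000.

S_4 ≈ 219525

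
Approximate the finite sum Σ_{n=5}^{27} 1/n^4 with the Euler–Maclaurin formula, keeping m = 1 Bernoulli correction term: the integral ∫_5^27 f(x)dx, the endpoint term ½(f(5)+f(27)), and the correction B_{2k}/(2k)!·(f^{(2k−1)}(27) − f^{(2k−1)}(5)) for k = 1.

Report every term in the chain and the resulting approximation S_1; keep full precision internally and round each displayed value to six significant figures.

∫_5^27 1/x^4 dx evaluates to 0.00264973.
½[f(5) + f(27)] = ½[0.00160000 + 1.88168e-06] = 0.000800941.
So far: 0.00345067.
Correction k=1: B_{2}/2! · (f^{(1)}(27) − f^{(1)}(5)) = 1/12 · (-2.78767e-07 − (-0.00128000)) = 0.000106643.

S_1 ≈ 0.00355732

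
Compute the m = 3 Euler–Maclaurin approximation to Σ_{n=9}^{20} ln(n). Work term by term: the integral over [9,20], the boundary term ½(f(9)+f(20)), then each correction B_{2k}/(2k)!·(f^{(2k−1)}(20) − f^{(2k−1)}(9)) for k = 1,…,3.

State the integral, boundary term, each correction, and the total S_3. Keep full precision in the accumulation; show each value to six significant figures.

∫_9^20 ln(x) dx evaluates to 29.1396.
Boundary: ½(f(9) + f(20)) = ½(2.19722 + 2.99573) = 2.59648.
Integral + boundary = 31.7361.
Correction k=1: B_{2}/2! · (f^{(1)}(20) − f^{(1)}(9)) = 1/12 · (0.0500000 − 0.111111) = -0.00509259.
Running total after k=1: 31.7310.
Correction k=2: B_{4}/4! · (f^{(3)}(20) − f^{(3)}(9)) = −1/720 · (0.000250000 − 0.00274348) = 3.46317e-06.
Running total after k=2: 31.7310.
Correction k=3: B_{6}/6! · (f^{(5)}(20) − f^{(5)}(9)) = 1/30240 · (7.50000e-06 − 0.000406442) = -1.31925e-08.

S_3 ≈ 31.7310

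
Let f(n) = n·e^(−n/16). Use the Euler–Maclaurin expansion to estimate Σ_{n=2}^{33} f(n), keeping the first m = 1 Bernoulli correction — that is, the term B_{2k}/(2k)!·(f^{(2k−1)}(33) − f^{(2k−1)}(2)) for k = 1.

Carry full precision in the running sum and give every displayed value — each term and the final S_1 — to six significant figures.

∫_2^33 x·e^(−x/16) dx evaluates to 154.485.
Boundary: ½(f(2) + f(33)) = ½(1.76499 + 4.19548) = 2.98024.
So far: 157.465.
Correction k=1: B_{2}/2! · (f^{(1)}(33) − f^{(1)}(2)) = 1/12 · (-0.135082 − 0.772185) = -0.0756055.

S_1 ≈ 157.389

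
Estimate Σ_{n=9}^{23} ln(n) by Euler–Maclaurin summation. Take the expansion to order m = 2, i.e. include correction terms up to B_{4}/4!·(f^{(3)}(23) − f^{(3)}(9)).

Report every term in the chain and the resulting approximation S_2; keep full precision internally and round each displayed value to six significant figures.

Integral: ∫_9^23 ln(x) dx = 38.3413.
Boundary: ½(f(9) + f(23)) = ½(2.19722 + 3.13549) = 2.66636.
Running total after boundary: 41.0077.
Order-1 term: 1/12 · (0.0434783 − 0.111111) = -0.00563607.
After k=1: 41.0021.
Order-2 term: −1/720 · (0.000164379 − 0.00274348) = 3.58209e-06.

S_2 ≈ 41.0021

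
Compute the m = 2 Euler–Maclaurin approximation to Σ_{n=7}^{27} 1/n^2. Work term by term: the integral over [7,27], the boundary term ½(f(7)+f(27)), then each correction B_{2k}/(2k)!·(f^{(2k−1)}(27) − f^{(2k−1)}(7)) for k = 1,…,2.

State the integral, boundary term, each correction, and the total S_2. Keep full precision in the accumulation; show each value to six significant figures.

S_2 ≈ 0.117186

The integral term ∫_7^27 1/x^2 dx = 0.105820.
Endpoint term: (f(7) + f(27))/2 = (0.0204082 + 0.00137174)/2 = 0.0108900.
Running total after boundary: 0.116710.
Correction k=1: B_{2}/2! · (f^{(1)}(27) − f^{(1)}(7)) = 1/12 · (-0.000101611 − (-0.00583090)) = 0.000477441.
Partial sum through k=1: 0.117187.
Correction k=2: B_{4}/4! · (f^{(3)}(27) − f^{(3)}(7)) = −1/720 · (-1.67260e-06 − (-0.00142798)) = -1.98098e-06.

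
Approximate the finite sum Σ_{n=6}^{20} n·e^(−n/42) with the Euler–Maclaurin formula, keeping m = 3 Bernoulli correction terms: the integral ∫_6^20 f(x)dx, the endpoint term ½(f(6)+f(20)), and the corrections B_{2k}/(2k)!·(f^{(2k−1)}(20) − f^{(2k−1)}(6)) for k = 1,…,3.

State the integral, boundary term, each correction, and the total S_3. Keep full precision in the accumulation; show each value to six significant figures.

∫_6^20 x·e^(−x/42) dx evaluates to 130.164.
Boundary: ½(f(6) + f(20)) = ½(5.20127 + 12.4229) = 8.81209.
So far: 138.976.
Correction k=1: B_{2}/2! · (f^{(1)}(20) − f^{(1)}(6)) = 1/12 · (0.325362 − 0.743038) = -0.0348064.
After k=1: 138.941.
Correction k=2: B_{4}/4! · (f^{(3)}(20) − f^{(3)}(6)) = −1/720 · (0.000888692 − 0.00140408) = 7.15815e-07.
After k=2: 138.941.
Correction k=3: B_{6}/6! · (f^{(5)}(20) − f^{(5)}(6)) = 1/30240 · (9.03026e-07 − 1.35314e-06) = -1.48846e-11.

S_3 ≈ 138.941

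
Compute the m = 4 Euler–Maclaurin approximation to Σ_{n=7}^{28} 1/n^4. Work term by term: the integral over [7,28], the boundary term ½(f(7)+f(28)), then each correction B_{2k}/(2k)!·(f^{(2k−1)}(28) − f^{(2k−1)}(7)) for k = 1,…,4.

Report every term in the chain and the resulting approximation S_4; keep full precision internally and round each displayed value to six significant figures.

The integral term ∫_7^28 1/x^4 dx = 0.000956633.
½[f(7) + f(28)] = ½[0.000416493 + 1.62693e-06] = 0.000209060.
Running total after boundary: 0.00116569.
Correction k=1: B_{2}/2! · (f^{(1)}(28) − f^{(1)}(7)) = 1/12 · (-2.32418e-07 − (-0.000237996)) = 1.98136e-05.
Running total after k=1: 0.00118551.
Correction k=2: B_{4}/4! · (f^{(3)}(28) − f^{(3)}(7)) = −1/720 · (-8.89355e-09 − (-0.000145712)) = -2.02365e-07.
Running total after k=2: 0.00118530.
Correction k=3: B_{6}/6! · (f^{(5)}(28) − f^{(5)}(7)) = 1/30240 · (-6.35253e-10 − (-0.000166528)) = 5.50685e-09.
Running total after k=3: 0.00118531.
Correction k=4: B_{8}/8! · (f^{(7)}(28) − f^{(7)}(7)) = −1/1209600 · (-7.29245e-11 − (-0.000305868)) = -2.52867e-10.

S_4 ≈ 0.00118531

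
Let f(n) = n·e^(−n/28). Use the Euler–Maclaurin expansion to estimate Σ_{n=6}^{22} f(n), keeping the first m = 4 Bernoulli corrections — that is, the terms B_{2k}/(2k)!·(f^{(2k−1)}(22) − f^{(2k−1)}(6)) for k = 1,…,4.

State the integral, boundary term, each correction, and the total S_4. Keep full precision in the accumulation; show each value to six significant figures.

S_4 ≈ 137.655

Integral: ∫_6^22 x·e^(−x/28) dx = 130.264.
Endpoint term: (f(6) + f(22))/2 = (4.84271 + 10.0275)/2 = 7.43509.
Running total after boundary: 137.700.
Order-1 term: 1/12 · (0.0976701 − 0.634164) = -0.0447078.
Partial sum through k=1: 137.655.
Order-2 term: −1/720 · (0.00128732 − 0.00286786) = 2.19519e-06.
Partial sum through k=2: 137.655.
Order-3 term: 1/30240 · (3.12508e-06 − 6.28422e-06) = -1.04469e-10.
Partial sum through k=3: 137.655.
Order-4 term: −1/1209600 · (5.87776e-09 − 1.13654e-08) = 4.53673e-15.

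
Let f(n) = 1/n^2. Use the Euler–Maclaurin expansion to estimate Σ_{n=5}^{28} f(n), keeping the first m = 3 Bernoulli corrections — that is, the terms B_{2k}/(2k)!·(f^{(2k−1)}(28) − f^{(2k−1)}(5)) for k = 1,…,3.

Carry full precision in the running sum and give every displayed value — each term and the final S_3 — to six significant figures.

The integral term ∫_5^28 1/x^2 dx = 0.164286.
Boundary: ½(f(5) + f(28)) = ½(0.0400000 + 0.00127551) = 0.0206378.
Running total after boundary: 0.184923.
Correction k=1: B_{2}/2! · (f^{(1)}(28) − f^{(1)}(5)) = 1/12 · (-9.11079e-05 − (-0.0160000)) = 0.00132574.
Partial sum through k=1: 0.186249.
Correction k=2: B_{4}/4! · (f^{(3)}(28) − f^{(3)}(5)) = −1/720 · (-1.39451e-06 − (-0.00768000)) = -1.06647e-05.
Partial sum through k=2: 0.186239.
Correction k=3: B_{6}/6! · (f^{(5)}(28) − f^{(5)}(5)) = 1/30240 · (-5.33613e-08 − (-0.00921600)) = 3.04760e-07.

S_3 ≈ 0.186239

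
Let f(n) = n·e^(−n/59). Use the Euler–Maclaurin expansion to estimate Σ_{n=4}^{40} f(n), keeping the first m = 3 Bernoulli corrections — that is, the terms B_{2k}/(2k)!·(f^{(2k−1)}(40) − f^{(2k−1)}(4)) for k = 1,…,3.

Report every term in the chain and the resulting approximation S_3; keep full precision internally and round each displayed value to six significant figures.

Integral: ∫_4^40 x·e^(−x/59) dx = 508.178.
Endpoint term: (f(4) + f(40))/2 = (3.73780 + 20.3059)/2 = 12.0219.
Running total after boundary: 520.200.
k=1: B_{2}/(2)! × [f^{(1)}(40) − f^{(1)}(4)] = 1/12 × (0.163480 − 0.871098) = -0.0589682.
After k=1: 520.141.
k=2: B_{4}/(4)! × [f^{(3)}(40) − f^{(3)}(4)] = −1/720 × (0.000338632 − 0.000787130) = 6.22914e-07.
After k=2: 520.141.
k=3: B_{6}/(6)! × [f^{(5)}(40) − f^{(5)}(4)] = 1/30240 × (1.81069e-07 − 3.80355e-07) = -6.59016e-12.

S_3 ≈ 520.141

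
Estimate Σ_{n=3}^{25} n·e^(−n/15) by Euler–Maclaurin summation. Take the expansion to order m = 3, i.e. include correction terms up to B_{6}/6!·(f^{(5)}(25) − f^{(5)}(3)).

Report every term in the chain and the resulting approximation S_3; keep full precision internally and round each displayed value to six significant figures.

The integral term ∫_3^25 x·e^(−x/15) dx = 107.732.
Boundary: ½(f(3) + f(25)) = ½(2.45619 + 4.72189) = 3.58904.
Integral + boundary = 111.321.
Order-1 term: 1/12 · (-0.125917 − 0.654985) = -0.0650751.
Partial sum through k=1: 111.256.
Order-2 term: −1/720 · (0.00111926 − 0.0101886) = 1.25964e-05.
Partial sum through k=2: 111.256.
Order-3 term: 1/30240 · (1.24363e-05 − 7.76278e-05) = -2.15581e-09.

S_3 ≈ 111.256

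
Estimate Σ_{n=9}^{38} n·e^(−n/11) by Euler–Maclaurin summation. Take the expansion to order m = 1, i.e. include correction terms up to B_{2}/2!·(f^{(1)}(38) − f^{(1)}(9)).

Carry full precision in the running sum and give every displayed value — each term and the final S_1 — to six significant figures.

The integral term ∫_9^38 x·e^(−x/11) dx = 80.0380.
Endpoint term: (f(9) + f(38))/2 = (3.97110 + 1.20086)/2 = 2.58598.
Integral + boundary = 82.6240.
Order-1 term: 1/12 · (-0.0775677 − 0.0802242) = -0.0131493.

S_1 ≈ 82.6108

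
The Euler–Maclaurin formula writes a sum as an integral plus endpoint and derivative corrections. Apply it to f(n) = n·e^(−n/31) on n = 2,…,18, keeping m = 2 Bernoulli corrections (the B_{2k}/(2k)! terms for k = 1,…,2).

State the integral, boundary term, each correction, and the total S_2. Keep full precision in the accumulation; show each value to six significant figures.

Integral: ∫_2^18 x·e^(−x/31) dx = 109.147.
½[f(2) + f(18)] = ½[1.87504 + 10.0717] = 5.97336.
Integral + boundary = 115.120.
k=1: B_{2}/(2)! × [f^{(1)}(18) − f^{(1)}(2)] = 1/12 × (0.234645 − 0.877036) = -0.0535326.
Running total after k=1: 115.067.
k=2: B_{4}/(4)! × [f^{(3)}(18) − f^{(3)}(2)] = −1/720 × (0.00140866 − 0.00286376) = 2.02098e-06.

S_2 ≈ 115.067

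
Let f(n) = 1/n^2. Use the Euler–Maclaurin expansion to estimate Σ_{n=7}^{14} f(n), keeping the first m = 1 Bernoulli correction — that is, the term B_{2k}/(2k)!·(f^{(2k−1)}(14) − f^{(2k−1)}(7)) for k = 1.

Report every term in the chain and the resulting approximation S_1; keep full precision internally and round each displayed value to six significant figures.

S_1 ≈ 0.0846088

∫_7^14 1/x^2 dx evaluates to 0.0714286.
Boundary: ½(f(7) + f(14)) = ½(0.0204082 + 0.00510204) = 0.0127551.
So far: 0.0841837.
k=1: B_{2}/(2)! × [f^{(1)}(14) − f^{(1)}(7)] = 1/12 × (-0.000728863 − (-0.00583090)) = 0.000425170.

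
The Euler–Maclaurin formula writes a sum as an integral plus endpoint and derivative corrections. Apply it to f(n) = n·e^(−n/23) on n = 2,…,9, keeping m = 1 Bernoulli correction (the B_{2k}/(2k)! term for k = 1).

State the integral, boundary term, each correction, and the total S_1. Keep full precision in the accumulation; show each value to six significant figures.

The integral term ∫_2^9 x·e^(−x/23) dx = 29.4479.
Endpoint term: (f(2) + f(9))/2 = (1.83343 + 6.08557)/2 = 3.95950.
Integral + boundary = 33.4074.
k=1: B_{2}/(2)! × [f^{(1)}(9) − f^{(1)}(2)] = 1/12 × (0.411584 − 0.837002) = -0.0354515.

S_1 ≈ 33.3720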